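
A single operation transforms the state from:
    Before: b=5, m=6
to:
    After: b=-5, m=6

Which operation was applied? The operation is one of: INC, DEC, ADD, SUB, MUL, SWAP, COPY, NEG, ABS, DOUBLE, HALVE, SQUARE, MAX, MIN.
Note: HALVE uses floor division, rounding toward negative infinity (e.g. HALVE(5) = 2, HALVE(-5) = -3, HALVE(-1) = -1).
NEG(b)

Analyzing the change:
Before: b=5, m=6
After: b=-5, m=6
Variable b changed from 5 to -5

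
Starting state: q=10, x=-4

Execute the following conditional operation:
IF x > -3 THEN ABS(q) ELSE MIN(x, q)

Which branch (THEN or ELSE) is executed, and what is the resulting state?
Branch: ELSE, Final state: q=10, x=-4

Evaluating condition: x > -3
x = -4
Condition is False, so ELSE branch executes
After MIN(x, q): q=10, x=-4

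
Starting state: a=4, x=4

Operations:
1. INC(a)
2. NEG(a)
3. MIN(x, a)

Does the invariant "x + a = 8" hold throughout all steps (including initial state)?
No, violated after step 1

The invariant is violated after step 1.

State at each step:
Initial: a=4, x=4
After step 1: a=5, x=4
After step 2: a=-5, x=4
After step 3: a=-5, x=-5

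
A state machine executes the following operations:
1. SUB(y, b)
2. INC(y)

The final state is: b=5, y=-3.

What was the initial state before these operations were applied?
b=5, y=1

Working backwards:
Final state: b=5, y=-3
Before step 2 (INC(y)): b=5, y=-4
Before step 1 (SUB(y, b)): b=5, y=1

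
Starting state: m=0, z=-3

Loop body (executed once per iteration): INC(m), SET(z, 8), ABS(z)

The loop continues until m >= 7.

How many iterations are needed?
7

Tracing iterations:
Initial: m=0, z=-3
After iteration 1: m=1, z=8
After iteration 2: m=2, z=8
After iteration 3: m=3, z=8
After iteration 4: m=4, z=8
After iteration 5: m=5, z=8
After iteration 6: m=6, z=8
After iteration 7: m=7, z=8
m >= 7 now holds, so the loop exits after 7 iterations.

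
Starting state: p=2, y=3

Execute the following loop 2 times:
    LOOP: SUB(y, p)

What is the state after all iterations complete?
p=2, y=-1

Iteration trace:
Start: p=2, y=3
After iteration 1: p=2, y=1
After iteration 2: p=2, y=-1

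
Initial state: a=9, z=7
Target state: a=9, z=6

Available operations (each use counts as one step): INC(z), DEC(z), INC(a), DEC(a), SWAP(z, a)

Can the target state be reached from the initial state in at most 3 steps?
Yes

Path (1 step): DEC(z)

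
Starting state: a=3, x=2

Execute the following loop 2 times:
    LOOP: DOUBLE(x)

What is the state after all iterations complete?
a=3, x=8

Iteration trace:
Start: a=3, x=2
After iteration 1: a=3, x=4
After iteration 2: a=3, x=8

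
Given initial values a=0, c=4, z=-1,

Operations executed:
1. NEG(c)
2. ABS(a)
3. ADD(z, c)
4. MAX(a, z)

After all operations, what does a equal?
a = 0

Tracing execution:
Step 1: NEG(c) → a = 0
Step 2: ABS(a) → a = 0
Step 3: ADD(z, c) → a = 0
Step 4: MAX(a, z) → a = 0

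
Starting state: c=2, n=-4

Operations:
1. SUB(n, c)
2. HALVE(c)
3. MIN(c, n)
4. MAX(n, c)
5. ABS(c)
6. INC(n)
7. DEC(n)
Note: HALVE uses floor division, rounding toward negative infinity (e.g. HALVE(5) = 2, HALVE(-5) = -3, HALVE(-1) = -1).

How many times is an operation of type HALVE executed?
1

Counting HALVE operations:
Step 2: HALVE(c) ← HALVE
Total: 1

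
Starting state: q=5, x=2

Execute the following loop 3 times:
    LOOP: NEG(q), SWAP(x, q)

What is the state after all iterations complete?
q=-2, x=5

Iteration trace:
Start: q=5, x=2
After iteration 1: q=2, x=-5
After iteration 2: q=-5, x=-2
After iteration 3: q=-2, x=5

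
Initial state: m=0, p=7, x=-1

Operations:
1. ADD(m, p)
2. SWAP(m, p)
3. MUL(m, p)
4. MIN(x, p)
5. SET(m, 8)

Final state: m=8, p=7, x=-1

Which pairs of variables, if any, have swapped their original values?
None

Comparing initial and final values:
m: 0 → 8
p: 7 → 7
x: -1 → -1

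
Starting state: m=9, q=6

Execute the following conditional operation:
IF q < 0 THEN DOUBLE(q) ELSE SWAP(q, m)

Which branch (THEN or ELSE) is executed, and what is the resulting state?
Branch: ELSE, Final state: m=6, q=9

Evaluating condition: q < 0
q = 6
Condition is False, so ELSE branch executes
After SWAP(q, m): m=6, q=9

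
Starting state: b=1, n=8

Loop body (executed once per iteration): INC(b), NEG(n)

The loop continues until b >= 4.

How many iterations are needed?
3

Tracing iterations:
Initial: b=1, n=8
After iteration 1: b=2, n=-8
After iteration 2: b=3, n=8
After iteration 3: b=4, n=-8
b >= 4 now holds, so the loop exits after 3 iterations.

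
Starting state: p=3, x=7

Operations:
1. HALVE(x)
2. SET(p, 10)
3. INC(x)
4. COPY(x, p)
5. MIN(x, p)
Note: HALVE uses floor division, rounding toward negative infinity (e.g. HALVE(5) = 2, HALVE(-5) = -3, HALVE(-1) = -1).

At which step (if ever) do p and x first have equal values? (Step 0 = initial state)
Step 1

p and x first become equal after step 1.

Comparing values at each step:
Initial: p=3, x=7
After step 1: p=3, x=3 ← equal!
After step 2: p=10, x=3
After step 3: p=10, x=4
After step 4: p=10, x=10 ← equal!
After step 5: p=10, x=10 ← equal!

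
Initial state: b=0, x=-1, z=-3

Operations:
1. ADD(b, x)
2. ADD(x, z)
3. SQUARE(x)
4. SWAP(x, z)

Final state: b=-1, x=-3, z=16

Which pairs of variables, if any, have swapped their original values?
None

Comparing initial and final values:
z: -3 → 16
x: -1 → -3
b: 0 → -1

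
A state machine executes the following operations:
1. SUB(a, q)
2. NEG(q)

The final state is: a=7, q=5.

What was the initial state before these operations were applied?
a=2, q=-5

Working backwards:
Final state: a=7, q=5
Before step 2 (NEG(q)): a=7, q=-5
Before step 1 (SUB(a, q)): a=2, q=-5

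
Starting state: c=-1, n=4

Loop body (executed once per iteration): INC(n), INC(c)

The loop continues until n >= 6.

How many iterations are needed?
2

Tracing iterations:
Initial: c=-1, n=4
After iteration 1: c=0, n=5
After iteration 2: c=1, n=6
n >= 6 now holds, so the loop exits after 2 iterations.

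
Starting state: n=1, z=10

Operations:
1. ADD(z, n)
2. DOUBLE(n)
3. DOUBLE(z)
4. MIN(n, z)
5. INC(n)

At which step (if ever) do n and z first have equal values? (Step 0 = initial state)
Never

n and z never become equal during execution.

Comparing values at each step:
Initial: n=1, z=10
After step 1: n=1, z=11
After step 2: n=2, z=11
After step 3: n=2, z=22
After step 4: n=2, z=22
After step 5: n=3, z=22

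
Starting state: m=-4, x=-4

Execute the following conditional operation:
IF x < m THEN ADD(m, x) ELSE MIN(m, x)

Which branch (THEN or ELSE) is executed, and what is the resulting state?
Branch: ELSE, Final state: m=-4, x=-4

Evaluating condition: x < m
x = -4, m = -4
Condition is False, so ELSE branch executes
After MIN(m, x): m=-4, x=-4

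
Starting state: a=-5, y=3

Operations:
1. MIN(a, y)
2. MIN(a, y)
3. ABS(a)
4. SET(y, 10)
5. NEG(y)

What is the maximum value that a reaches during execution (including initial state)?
5

Values of a at each step:
Initial: a = -5
After step 1: a = -5
After step 2: a = -5
After step 3: a = 5 ← maximum
After step 4: a = 5
After step 5: a = 5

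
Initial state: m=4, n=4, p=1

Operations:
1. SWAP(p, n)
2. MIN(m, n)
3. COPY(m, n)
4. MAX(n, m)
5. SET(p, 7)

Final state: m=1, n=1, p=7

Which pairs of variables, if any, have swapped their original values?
None

Comparing initial and final values:
n: 4 → 1
p: 1 → 7
m: 4 → 1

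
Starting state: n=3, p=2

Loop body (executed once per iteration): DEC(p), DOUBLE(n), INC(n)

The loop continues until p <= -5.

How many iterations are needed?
7

Tracing iterations:
Initial: n=3, p=2
After iteration 1: n=7, p=1
After iteration 2: n=15, p=0
After iteration 3: n=31, p=-1
After iteration 4: n=63, p=-2
After iteration 5: n=127, p=-3
After iteration 6: n=255, p=-4
After iteration 7: n=511, p=-5
p <= -5 now holds, so the loop exits after 7 iterations.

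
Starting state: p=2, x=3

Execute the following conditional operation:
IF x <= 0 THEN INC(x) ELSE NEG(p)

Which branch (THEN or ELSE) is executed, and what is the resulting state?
Branch: ELSE, Final state: p=-2, x=3

Evaluating condition: x <= 0
x = 3
Condition is False, so ELSE branch executes
After NEG(p): p=-2, x=3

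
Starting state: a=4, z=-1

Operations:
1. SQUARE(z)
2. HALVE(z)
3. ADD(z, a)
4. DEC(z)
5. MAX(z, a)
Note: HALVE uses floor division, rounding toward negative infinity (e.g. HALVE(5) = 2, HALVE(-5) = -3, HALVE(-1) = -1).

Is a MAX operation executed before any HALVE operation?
No

First MAX: step 5
First HALVE: step 2
Since 5 > 2, HALVE comes first.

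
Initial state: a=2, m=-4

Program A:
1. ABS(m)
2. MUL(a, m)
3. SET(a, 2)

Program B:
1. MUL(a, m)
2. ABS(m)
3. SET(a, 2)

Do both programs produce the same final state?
Yes

Program A final state: a=2, m=4
Program B final state: a=2, m=4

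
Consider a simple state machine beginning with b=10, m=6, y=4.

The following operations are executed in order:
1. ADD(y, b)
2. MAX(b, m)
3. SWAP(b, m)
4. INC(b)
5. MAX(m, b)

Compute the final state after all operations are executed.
{b: 7, m: 10, y: 14}

Step-by-step execution:
Initial: b=10, m=6, y=4
After step 1 (ADD(y, b)): b=10, m=6, y=14
After step 2 (MAX(b, m)): b=10, m=6, y=14
After step 3 (SWAP(b, m)): b=6, m=10, y=14
After step 4 (INC(b)): b=7, m=10, y=14
After step 5 (MAX(m, b)): b=7, m=10, y=14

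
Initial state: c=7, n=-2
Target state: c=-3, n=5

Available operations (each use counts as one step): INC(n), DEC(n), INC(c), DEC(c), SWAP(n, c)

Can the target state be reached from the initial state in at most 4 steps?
Yes

Path (4 steps): DEC(n) → DEC(c) → DEC(c) → SWAP(n, c)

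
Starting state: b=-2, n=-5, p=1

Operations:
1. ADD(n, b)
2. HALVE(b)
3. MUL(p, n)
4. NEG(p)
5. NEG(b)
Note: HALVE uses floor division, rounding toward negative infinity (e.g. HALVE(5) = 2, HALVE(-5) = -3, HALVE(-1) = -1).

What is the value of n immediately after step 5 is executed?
n = -7

Tracing n through execution:
Initial: n = -5
After step 1 (ADD(n, b)): n = -7
After step 2 (HALVE(b)): n = -7
After step 3 (MUL(p, n)): n = -7
After step 4 (NEG(p)): n = -7
After step 5 (NEG(b)): n = -7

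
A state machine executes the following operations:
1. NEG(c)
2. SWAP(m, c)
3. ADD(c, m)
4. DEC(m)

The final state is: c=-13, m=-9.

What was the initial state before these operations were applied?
c=8, m=-5

Working backwards:
Final state: c=-13, m=-9
Before step 4 (DEC(m)): c=-13, m=-8
Before step 3 (ADD(c, m)): c=-5, m=-8
Before step 2 (SWAP(m, c)): c=-8, m=-5
Before step 1 (NEG(c)): c=8, m=-5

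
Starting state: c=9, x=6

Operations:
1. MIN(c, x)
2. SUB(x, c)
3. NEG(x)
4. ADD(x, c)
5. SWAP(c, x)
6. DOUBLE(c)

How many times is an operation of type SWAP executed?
1

Counting SWAP operations:
Step 5: SWAP(c, x) ← SWAP
Total: 1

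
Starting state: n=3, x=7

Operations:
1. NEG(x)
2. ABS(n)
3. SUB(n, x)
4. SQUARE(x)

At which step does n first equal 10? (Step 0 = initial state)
Step 3

Tracing n:
Initial: n = 3
After step 1: n = 3
After step 2: n = 3
After step 3: n = 10 ← first occurrence
After step 4: n = 10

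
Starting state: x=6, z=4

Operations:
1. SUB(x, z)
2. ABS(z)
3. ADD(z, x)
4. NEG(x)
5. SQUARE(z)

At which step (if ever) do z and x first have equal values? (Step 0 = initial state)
Never

z and x never become equal during execution.

Comparing values at each step:
Initial: z=4, x=6
After step 1: z=4, x=2
After step 2: z=4, x=2
After step 3: z=6, x=2
After step 4: z=6, x=-2
After step 5: z=36, x=-2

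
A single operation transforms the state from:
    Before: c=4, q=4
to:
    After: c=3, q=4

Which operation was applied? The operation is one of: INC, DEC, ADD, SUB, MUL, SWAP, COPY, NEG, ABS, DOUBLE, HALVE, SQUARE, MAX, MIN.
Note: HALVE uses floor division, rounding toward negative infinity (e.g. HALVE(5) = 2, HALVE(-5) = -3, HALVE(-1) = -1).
DEC(c)

Analyzing the change:
Before: c=4, q=4
After: c=3, q=4
Variable c changed from 4 to 3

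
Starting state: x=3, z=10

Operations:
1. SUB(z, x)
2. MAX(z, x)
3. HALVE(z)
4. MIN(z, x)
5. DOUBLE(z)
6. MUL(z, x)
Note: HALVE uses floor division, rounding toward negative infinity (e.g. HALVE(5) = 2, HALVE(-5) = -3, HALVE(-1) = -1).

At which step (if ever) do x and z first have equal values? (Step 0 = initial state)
Step 3

x and z first become equal after step 3.

Comparing values at each step:
Initial: x=3, z=10
After step 1: x=3, z=7
After step 2: x=3, z=7
After step 3: x=3, z=3 ← equal!
After step 4: x=3, z=3 ← equal!
After step 5: x=3, z=6
After step 6: x=3, z=18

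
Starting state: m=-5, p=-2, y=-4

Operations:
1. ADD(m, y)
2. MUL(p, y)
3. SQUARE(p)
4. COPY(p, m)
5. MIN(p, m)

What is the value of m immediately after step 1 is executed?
m = -9

Tracing m through execution:
Initial: m = -5
After step 1 (ADD(m, y)): m = -9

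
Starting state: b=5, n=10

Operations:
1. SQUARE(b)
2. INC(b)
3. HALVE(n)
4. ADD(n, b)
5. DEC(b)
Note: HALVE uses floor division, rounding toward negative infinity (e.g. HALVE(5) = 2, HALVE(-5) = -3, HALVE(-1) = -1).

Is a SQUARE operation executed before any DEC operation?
Yes

First SQUARE: step 1
First DEC: step 5
Since 1 < 5, SQUARE comes first.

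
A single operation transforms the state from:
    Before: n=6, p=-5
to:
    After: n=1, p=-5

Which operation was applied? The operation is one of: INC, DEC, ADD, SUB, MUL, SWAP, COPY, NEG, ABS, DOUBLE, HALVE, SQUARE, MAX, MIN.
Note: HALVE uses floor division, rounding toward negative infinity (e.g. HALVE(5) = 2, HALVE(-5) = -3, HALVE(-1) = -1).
ADD(n, p)

Analyzing the change:
Before: n=6, p=-5
After: n=1, p=-5
Variable n changed from 6 to 1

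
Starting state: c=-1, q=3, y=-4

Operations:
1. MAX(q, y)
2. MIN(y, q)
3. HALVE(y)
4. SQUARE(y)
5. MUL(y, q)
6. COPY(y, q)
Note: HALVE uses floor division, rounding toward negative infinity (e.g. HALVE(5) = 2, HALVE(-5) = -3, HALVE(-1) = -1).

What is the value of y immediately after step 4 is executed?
y = 4

Tracing y through execution:
Initial: y = -4
After step 1 (MAX(q, y)): y = -4
After step 2 (MIN(y, q)): y = -4
After step 3 (HALVE(y)): y = -2
After step 4 (SQUARE(y)): y = 4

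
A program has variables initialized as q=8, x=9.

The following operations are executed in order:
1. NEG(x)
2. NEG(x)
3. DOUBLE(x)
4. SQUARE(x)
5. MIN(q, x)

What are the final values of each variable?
{q: 8, x: 324}

Step-by-step execution:
Initial: q=8, x=9
After step 1 (NEG(x)): q=8, x=-9
After step 2 (NEG(x)): q=8, x=9
After step 3 (DOUBLE(x)): q=8, x=18
After step 4 (SQUARE(x)): q=8, x=324
After step 5 (MIN(q, x)): q=8, x=324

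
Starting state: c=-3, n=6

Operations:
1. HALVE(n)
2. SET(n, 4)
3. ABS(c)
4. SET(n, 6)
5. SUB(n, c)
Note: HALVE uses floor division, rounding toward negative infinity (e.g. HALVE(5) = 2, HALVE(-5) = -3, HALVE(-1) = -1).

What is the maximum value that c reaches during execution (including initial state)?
3

Values of c at each step:
Initial: c = -3
After step 1: c = -3
After step 2: c = -3
After step 3: c = 3 ← maximum
After step 4: c = 3
After step 5: c = 3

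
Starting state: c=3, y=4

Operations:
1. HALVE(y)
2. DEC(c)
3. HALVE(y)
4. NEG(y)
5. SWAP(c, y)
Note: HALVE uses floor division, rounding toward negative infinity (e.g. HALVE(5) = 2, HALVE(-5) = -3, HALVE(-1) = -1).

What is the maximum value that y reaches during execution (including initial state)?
4

Values of y at each step:
Initial: y = 4 ← maximum
After step 1: y = 2
After step 2: y = 2
After step 3: y = 1
After step 4: y = -1
After step 5: y = 2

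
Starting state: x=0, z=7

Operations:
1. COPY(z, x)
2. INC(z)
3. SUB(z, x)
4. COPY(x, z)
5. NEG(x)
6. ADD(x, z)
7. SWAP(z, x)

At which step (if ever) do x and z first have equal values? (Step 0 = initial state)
Step 1

x and z first become equal after step 1.

Comparing values at each step:
Initial: x=0, z=7
After step 1: x=0, z=0 ← equal!
After step 2: x=0, z=1
After step 3: x=0, z=1
After step 4: x=1, z=1 ← equal!
After step 5: x=-1, z=1
After step 6: x=0, z=1
After step 7: x=1, z=0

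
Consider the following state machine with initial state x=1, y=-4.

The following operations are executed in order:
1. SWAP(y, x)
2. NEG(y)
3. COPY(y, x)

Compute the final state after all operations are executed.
{x: -4, y: -4}

Step-by-step execution:
Initial: x=1, y=-4
After step 1 (SWAP(y, x)): x=-4, y=1
After step 2 (NEG(y)): x=-4, y=-1
After step 3 (COPY(y, x)): x=-4, y=-4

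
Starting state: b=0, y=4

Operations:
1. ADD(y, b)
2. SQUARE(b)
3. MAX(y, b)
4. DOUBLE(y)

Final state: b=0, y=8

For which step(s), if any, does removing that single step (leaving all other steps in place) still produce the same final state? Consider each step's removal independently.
Step(s) 1, 2, 3

Testing removal of each single step:
Without step 1: final = b=0, y=8 (same)
Without step 2: final = b=0, y=8 (same)
Without step 3: final = b=0, y=8 (same)
Without step 4: final = b=0, y=4 (different)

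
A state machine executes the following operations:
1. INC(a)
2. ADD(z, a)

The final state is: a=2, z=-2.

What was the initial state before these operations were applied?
a=1, z=-4

Working backwards:
Final state: a=2, z=-2
Before step 2 (ADD(z, a)): a=2, z=-4
Before step 1 (INC(a)): a=1, z=-4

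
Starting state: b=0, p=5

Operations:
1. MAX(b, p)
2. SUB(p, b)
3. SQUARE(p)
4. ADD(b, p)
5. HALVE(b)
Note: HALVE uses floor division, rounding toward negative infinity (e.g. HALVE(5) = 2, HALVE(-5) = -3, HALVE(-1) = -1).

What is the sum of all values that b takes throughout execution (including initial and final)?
22

Values of b at each step:
Initial: b = 0
After step 1: b = 5
After step 2: b = 5
After step 3: b = 5
After step 4: b = 5
After step 5: b = 2
Sum = 0 + 5 + 5 + 5 + 5 + 2 = 22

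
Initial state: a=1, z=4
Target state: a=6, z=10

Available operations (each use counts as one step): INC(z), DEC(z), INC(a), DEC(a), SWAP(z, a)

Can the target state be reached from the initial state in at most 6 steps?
No

The target state cannot be reached within 6 steps.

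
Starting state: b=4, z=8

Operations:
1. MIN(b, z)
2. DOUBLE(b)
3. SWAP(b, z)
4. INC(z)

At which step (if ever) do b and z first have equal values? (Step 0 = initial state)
Step 2

b and z first become equal after step 2.

Comparing values at each step:
Initial: b=4, z=8
After step 1: b=4, z=8
After step 2: b=8, z=8 ← equal!
After step 3: b=8, z=8 ← equal!
After step 4: b=8, z=9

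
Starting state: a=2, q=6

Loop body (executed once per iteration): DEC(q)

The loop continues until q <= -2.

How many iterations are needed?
8

Tracing iterations:
Initial: a=2, q=6
After iteration 1: a=2, q=5
After iteration 2: a=2, q=4
After iteration 3: a=2, q=3
After iteration 4: a=2, q=2
After iteration 5: a=2, q=1
After iteration 6: a=2, q=0
After iteration 7: a=2, q=-1
After iteration 8: a=2, q=-2
q <= -2 now holds, so the loop exits after 8 iterations.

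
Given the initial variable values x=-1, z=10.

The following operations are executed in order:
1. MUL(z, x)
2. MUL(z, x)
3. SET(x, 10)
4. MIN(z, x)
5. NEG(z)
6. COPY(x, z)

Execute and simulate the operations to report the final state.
{x: -10, z: -10}

Step-by-step execution:
Initial: x=-1, z=10
After step 1 (MUL(z, x)): x=-1, z=-10
After step 2 (MUL(z, x)): x=-1, z=10
After step 3 (SET(x, 10)): x=10, z=10
After step 4 (MIN(z, x)): x=10, z=10
After step 5 (NEG(z)): x=10, z=-10
After step 6 (COPY(x, z)): x=-10, z=-10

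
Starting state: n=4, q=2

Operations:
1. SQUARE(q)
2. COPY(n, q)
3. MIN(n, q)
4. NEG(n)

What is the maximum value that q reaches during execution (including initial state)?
4

Values of q at each step:
Initial: q = 2
After step 1: q = 4 ← maximum
After step 2: q = 4
After step 3: q = 4
After step 4: q = 4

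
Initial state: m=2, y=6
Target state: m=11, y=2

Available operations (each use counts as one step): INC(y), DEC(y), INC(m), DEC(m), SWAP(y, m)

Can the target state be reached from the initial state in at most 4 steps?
No

The target state cannot be reached within 4 steps.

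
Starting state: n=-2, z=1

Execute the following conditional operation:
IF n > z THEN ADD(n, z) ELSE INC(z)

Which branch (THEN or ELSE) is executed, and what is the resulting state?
Branch: ELSE, Final state: n=-2, z=2

Evaluating condition: n > z
n = -2, z = 1
Condition is False, so ELSE branch executes
After INC(z): n=-2, z=2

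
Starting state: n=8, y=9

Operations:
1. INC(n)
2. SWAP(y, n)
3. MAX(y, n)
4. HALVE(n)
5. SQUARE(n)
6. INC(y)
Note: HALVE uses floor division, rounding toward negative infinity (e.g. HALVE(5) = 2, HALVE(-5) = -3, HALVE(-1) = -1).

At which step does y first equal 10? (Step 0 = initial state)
Step 6

Tracing y:
Initial: y = 9
After step 1: y = 9
After step 2: y = 9
After step 3: y = 9
After step 4: y = 9
After step 5: y = 9
After step 6: y = 10 ← first occurrence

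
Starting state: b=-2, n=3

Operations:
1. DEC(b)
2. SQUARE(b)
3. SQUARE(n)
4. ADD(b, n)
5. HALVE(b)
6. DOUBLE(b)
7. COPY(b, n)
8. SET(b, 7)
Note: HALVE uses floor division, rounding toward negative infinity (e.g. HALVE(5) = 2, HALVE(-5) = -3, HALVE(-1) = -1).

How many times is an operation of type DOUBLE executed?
1

Counting DOUBLE operations:
Step 6: DOUBLE(b) ← DOUBLE
Total: 1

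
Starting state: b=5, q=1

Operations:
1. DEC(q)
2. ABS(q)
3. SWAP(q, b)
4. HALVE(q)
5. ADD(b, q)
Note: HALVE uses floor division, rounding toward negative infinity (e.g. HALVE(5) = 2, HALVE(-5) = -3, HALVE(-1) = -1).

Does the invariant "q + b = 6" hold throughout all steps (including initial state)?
No, violated after step 1

The invariant is violated after step 1.

State at each step:
Initial: b=5, q=1
After step 1: b=5, q=0
After step 2: b=5, q=0
After step 3: b=0, q=5
After step 4: b=0, q=2
After step 5: b=2, q=2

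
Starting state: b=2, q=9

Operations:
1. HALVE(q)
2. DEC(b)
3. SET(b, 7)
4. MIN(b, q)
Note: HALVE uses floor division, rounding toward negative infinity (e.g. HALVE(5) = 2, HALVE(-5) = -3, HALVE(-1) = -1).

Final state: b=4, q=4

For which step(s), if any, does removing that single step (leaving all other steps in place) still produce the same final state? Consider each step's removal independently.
Step(s) 2

Testing removal of each single step:
Without step 1: final = b=7, q=9 (different)
Without step 2: final = b=4, q=4 (same)
Without step 3: final = b=1, q=4 (different)
Without step 4: final = b=7, q=4 (different)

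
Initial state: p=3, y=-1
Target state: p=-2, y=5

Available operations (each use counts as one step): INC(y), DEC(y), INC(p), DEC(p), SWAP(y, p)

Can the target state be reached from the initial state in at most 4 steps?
Yes

Path (4 steps): DEC(y) → INC(p) → INC(p) → SWAP(y, p)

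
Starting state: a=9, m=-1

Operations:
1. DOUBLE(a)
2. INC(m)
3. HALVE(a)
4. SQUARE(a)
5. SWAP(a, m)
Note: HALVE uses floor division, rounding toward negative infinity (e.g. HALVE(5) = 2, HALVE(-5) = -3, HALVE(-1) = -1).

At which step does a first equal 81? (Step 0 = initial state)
Step 4

Tracing a:
Initial: a = 9
After step 1: a = 18
After step 2: a = 18
After step 3: a = 9
After step 4: a = 81 ← first occurrence
After step 5: a = 0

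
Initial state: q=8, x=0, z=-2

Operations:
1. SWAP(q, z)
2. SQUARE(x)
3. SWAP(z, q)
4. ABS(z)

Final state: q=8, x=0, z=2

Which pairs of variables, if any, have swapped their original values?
None

Comparing initial and final values:
x: 0 → 0
q: 8 → 8
z: -2 → 2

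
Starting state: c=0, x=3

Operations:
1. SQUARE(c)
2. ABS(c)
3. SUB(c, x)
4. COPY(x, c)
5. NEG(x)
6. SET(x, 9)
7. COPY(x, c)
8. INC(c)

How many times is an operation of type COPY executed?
2

Counting COPY operations:
Step 4: COPY(x, c) ← COPY
Step 7: COPY(x, c) ← COPY
Total: 2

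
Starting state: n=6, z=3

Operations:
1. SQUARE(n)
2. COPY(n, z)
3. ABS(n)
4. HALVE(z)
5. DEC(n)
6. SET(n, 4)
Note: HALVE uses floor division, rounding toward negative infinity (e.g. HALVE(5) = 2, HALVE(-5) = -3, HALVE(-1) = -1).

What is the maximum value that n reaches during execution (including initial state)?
36

Values of n at each step:
Initial: n = 6
After step 1: n = 36 ← maximum
After step 2: n = 3
After step 3: n = 3
After step 4: n = 3
After step 5: n = 2
After step 6: n = 4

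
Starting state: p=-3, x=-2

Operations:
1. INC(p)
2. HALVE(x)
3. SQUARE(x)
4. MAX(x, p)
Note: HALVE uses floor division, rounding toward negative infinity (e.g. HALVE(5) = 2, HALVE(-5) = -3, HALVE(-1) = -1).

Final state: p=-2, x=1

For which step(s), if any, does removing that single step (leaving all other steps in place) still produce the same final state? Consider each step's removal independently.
Step(s) 4

Testing removal of each single step:
Without step 1: final = p=-3, x=1 (different)
Without step 2: final = p=-2, x=4 (different)
Without step 3: final = p=-2, x=-1 (different)
Without step 4: final = p=-2, x=1 (same)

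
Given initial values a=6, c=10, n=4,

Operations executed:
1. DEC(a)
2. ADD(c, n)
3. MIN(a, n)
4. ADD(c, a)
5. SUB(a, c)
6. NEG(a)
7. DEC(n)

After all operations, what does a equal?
a = 14

Tracing execution:
Step 1: DEC(a) → a = 5
Step 2: ADD(c, n) → a = 5
Step 3: MIN(a, n) → a = 4
Step 4: ADD(c, a) → a = 4
Step 5: SUB(a, c) → a = -14
Step 6: NEG(a) → a = 14
Step 7: DEC(n) → a = 14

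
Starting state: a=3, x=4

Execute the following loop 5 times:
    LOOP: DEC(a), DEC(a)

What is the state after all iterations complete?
a=-7, x=4

Iteration trace:
Start: a=3, x=4
After iteration 1: a=1, x=4
After iteration 2: a=-1, x=4
After iteration 3: a=-3, x=4
After iteration 4: a=-5, x=4
After iteration 5: a=-7, x=4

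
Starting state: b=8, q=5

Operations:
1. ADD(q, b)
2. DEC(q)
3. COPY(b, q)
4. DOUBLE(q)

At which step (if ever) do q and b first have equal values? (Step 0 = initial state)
Step 3

q and b first become equal after step 3.

Comparing values at each step:
Initial: q=5, b=8
After step 1: q=13, b=8
After step 2: q=12, b=8
After step 3: q=12, b=12 ← equal!
After step 4: q=24, b=12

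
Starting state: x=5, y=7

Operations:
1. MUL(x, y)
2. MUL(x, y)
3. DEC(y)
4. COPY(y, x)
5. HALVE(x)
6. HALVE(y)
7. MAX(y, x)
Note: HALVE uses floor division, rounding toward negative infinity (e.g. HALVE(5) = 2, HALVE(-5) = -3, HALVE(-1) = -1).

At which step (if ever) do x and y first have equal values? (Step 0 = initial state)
Step 4

x and y first become equal after step 4.

Comparing values at each step:
Initial: x=5, y=7
After step 1: x=35, y=7
After step 2: x=245, y=7
After step 3: x=245, y=6
After step 4: x=245, y=245 ← equal!
After step 5: x=122, y=245
After step 6: x=122, y=122 ← equal!
After step 7: x=122, y=122 ← equal!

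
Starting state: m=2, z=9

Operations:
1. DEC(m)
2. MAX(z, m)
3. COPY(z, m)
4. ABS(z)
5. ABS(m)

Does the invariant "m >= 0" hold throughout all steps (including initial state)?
Yes

The invariant holds at every step.

State at each step:
Initial: m=2, z=9
After step 1: m=1, z=9
After step 2: m=1, z=9
After step 3: m=1, z=1
After step 4: m=1, z=1
After step 5: m=1, z=1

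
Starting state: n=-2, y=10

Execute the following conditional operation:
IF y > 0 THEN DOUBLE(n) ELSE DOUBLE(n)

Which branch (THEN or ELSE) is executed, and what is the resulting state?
Branch: THEN, Final state: n=-4, y=10

Evaluating condition: y > 0
y = 10
Condition is True, so THEN branch executes
After DOUBLE(n): n=-4, y=10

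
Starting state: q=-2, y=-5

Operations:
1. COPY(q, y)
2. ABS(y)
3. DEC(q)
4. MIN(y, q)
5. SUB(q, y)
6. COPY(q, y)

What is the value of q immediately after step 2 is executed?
q = -5

Tracing q through execution:
Initial: q = -2
After step 1 (COPY(q, y)): q = -5
After step 2 (ABS(y)): q = -5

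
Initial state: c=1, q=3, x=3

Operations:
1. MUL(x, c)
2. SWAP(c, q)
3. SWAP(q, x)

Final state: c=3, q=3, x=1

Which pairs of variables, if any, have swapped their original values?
(c, x)

Comparing initial and final values:
c: 1 → 3
x: 3 → 1
q: 3 → 3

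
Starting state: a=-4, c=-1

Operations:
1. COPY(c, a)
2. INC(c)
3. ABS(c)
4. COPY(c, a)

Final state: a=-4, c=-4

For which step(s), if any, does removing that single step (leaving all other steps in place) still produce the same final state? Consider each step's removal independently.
Step(s) 1, 2, 3

Testing removal of each single step:
Without step 1: final = a=-4, c=-4 (same)
Without step 2: final = a=-4, c=-4 (same)
Without step 3: final = a=-4, c=-4 (same)
Without step 4: final = a=-4, c=3 (different)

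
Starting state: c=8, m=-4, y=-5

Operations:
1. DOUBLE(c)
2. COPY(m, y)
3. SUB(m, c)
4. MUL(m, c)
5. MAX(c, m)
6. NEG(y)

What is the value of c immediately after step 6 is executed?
c = 16

Tracing c through execution:
Initial: c = 8
After step 1 (DOUBLE(c)): c = 16
After step 2 (COPY(m, y)): c = 16
After step 3 (SUB(m, c)): c = 16
After step 4 (MUL(m, c)): c = 16
After step 5 (MAX(c, m)): c = 16
After step 6 (NEG(y)): c = 16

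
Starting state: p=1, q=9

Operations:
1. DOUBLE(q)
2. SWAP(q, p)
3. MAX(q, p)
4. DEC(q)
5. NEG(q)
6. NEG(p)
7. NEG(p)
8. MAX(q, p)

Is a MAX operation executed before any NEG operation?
Yes

First MAX: step 3
First NEG: step 5
Since 3 < 5, MAX comes first.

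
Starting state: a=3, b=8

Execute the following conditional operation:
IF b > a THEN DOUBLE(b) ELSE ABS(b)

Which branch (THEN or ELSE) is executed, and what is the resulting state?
Branch: THEN, Final state: a=3, b=16

Evaluating condition: b > a
b = 8, a = 3
Condition is True, so THEN branch executes
After DOUBLE(b): a=3, b=16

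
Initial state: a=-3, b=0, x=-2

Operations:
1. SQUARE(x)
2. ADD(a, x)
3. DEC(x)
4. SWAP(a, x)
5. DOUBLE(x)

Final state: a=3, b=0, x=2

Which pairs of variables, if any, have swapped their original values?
None

Comparing initial and final values:
b: 0 → 0
a: -3 → 3
x: -2 → 2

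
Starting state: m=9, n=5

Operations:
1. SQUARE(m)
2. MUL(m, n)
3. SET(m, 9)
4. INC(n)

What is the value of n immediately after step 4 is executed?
n = 6

Tracing n through execution:
Initial: n = 5
After step 1 (SQUARE(m)): n = 5
After step 2 (MUL(m, n)): n = 5
After step 3 (SET(m, 9)): n = 5
After step 4 (INC(n)): n = 6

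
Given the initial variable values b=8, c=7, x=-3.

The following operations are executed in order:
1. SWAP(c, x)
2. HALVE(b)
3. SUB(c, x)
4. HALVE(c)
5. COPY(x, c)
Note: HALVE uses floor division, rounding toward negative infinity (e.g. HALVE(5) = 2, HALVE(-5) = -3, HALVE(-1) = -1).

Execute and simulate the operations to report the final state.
{b: 4, c: -5, x: -5}

Step-by-step execution:
Initial: b=8, c=7, x=-3
After step 1 (SWAP(c, x)): b=8, c=-3, x=7
After step 2 (HALVE(b)): b=4, c=-3, x=7
After step 3 (SUB(c, x)): b=4, c=-10, x=7
After step 4 (HALVE(c)): b=4, c=-5, x=7
After step 5 (COPY(x, c)): b=4, c=-5, x=-5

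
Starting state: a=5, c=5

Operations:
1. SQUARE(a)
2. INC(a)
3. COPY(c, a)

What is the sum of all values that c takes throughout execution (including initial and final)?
41

Values of c at each step:
Initial: c = 5
After step 1: c = 5
After step 2: c = 5
After step 3: c = 26
Sum = 5 + 5 + 5 + 26 = 41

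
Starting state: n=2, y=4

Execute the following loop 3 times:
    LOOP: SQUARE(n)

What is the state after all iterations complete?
n=256, y=4

Iteration trace:
Start: n=2, y=4
After iteration 1: n=4, y=4
After iteration 2: n=16, y=4
After iteration 3: n=256, y=4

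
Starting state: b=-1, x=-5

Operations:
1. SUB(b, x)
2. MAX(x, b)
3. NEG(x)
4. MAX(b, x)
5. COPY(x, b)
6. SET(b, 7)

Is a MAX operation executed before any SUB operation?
No

First MAX: step 2
First SUB: step 1
Since 2 > 1, SUB comes first.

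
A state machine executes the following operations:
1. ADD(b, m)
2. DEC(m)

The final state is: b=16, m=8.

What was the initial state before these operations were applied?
b=7, m=9

Working backwards:
Final state: b=16, m=8
Before step 2 (DEC(m)): b=16, m=9
Before step 1 (ADD(b, m)): b=7, m=9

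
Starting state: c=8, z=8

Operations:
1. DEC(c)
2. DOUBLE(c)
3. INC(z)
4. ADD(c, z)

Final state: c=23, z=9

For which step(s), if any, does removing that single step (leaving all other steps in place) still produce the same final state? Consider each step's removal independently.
None - removing any single step changes the final result

Testing removal of each single step:
Without step 1: final = c=25, z=9 (different)
Without step 2: final = c=16, z=9 (different)
Without step 3: final = c=22, z=8 (different)
Without step 4: final = c=14, z=9 (different)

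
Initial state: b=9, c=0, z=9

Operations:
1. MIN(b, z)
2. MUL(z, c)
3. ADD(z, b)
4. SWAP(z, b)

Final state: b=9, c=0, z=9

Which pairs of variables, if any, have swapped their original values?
None

Comparing initial and final values:
z: 9 → 9
c: 0 → 0
b: 9 → 9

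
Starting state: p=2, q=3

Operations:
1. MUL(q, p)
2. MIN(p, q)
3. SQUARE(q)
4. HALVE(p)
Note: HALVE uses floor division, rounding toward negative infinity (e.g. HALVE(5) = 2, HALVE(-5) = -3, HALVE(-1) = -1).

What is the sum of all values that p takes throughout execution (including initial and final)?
9

Values of p at each step:
Initial: p = 2
After step 1: p = 2
After step 2: p = 2
After step 3: p = 2
After step 4: p = 1
Sum = 2 + 2 + 2 + 2 + 1 = 9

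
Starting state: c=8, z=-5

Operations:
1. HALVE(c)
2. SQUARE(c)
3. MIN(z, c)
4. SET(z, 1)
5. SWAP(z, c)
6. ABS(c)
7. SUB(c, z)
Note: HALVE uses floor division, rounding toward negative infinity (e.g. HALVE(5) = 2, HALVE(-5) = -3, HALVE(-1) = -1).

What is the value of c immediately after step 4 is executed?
c = 16

Tracing c through execution:
Initial: c = 8
After step 1 (HALVE(c)): c = 4
After step 2 (SQUARE(c)): c = 16
After step 3 (MIN(z, c)): c = 16
After step 4 (SET(z, 1)): c = 16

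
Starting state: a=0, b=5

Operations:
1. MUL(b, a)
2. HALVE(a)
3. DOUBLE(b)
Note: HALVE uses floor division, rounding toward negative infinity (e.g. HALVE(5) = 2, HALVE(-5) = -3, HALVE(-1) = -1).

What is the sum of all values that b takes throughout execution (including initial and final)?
5

Values of b at each step:
Initial: b = 5
After step 1: b = 0
After step 2: b = 0
After step 3: b = 0
Sum = 5 + 0 + 0 + 0 = 5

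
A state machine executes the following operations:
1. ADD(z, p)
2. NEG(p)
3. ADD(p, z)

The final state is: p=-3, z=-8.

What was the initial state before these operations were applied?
p=-5, z=-3

Working backwards:
Final state: p=-3, z=-8
Before step 3 (ADD(p, z)): p=5, z=-8
Before step 2 (NEG(p)): p=-5, z=-8
Before step 1 (ADD(z, p)): p=-5, z=-3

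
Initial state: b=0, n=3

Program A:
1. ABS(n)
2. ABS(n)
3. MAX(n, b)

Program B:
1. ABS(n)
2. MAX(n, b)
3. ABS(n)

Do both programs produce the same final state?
Yes

Program A final state: b=0, n=3
Program B final state: b=0, n=3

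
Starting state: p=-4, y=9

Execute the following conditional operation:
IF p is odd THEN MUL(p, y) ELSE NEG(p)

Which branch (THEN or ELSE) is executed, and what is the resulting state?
Branch: ELSE, Final state: p=4, y=9

Evaluating condition: p is odd
Condition is False, so ELSE branch executes
After NEG(p): p=4, y=9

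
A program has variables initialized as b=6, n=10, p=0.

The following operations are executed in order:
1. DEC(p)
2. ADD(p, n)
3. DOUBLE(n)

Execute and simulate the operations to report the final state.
{b: 6, n: 20, p: 9}

Step-by-step execution:
Initial: b=6, n=10, p=0
After step 1 (DEC(p)): b=6, n=10, p=-1
After step 2 (ADD(p, n)): b=6, n=10, p=9
After step 3 (DOUBLE(n)): b=6, n=20, p=9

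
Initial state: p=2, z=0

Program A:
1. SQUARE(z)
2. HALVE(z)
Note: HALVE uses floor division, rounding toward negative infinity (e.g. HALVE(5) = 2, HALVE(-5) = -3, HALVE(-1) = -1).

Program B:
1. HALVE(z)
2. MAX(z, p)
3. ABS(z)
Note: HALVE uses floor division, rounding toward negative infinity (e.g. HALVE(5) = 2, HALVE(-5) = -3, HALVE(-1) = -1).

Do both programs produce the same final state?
No

Program A final state: p=2, z=0
Program B final state: p=2, z=2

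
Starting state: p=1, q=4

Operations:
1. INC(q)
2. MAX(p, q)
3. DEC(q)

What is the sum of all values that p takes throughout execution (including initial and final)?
12

Values of p at each step:
Initial: p = 1
After step 1: p = 1
After step 2: p = 5
After step 3: p = 5
Sum = 1 + 1 + 5 + 5 = 12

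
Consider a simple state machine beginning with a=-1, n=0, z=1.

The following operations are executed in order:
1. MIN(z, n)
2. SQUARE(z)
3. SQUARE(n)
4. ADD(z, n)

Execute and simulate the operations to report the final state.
{a: -1, n: 0, z: 0}

Step-by-step execution:
Initial: a=-1, n=0, z=1
After step 1 (MIN(z, n)): a=-1, n=0, z=0
After step 2 (SQUARE(z)): a=-1, n=0, z=0
After step 3 (SQUARE(n)): a=-1, n=0, z=0
After step 4 (ADD(z, n)): a=-1, n=0, z=0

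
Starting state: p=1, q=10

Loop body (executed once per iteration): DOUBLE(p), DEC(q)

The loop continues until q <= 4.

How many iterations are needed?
6

Tracing iterations:
Initial: p=1, q=10
After iteration 1: p=2, q=9
After iteration 2: p=4, q=8
After iteration 3: p=8, q=7
After iteration 4: p=16, q=6
After iteration 5: p=32, q=5
After iteration 6: p=64, q=4
q <= 4 now holds, so the loop exits after 6 iterations.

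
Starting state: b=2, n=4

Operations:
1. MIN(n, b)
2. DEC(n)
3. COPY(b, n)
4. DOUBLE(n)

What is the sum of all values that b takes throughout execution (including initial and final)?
8

Values of b at each step:
Initial: b = 2
After step 1: b = 2
After step 2: b = 2
After step 3: b = 1
After step 4: b = 1
Sum = 2 + 2 + 2 + 1 + 1 = 8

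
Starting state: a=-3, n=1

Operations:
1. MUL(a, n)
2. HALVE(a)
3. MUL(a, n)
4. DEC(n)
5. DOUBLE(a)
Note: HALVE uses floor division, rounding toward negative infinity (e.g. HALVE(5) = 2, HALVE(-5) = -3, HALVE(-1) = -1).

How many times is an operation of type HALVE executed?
1

Counting HALVE operations:
Step 2: HALVE(a) ← HALVE
Total: 1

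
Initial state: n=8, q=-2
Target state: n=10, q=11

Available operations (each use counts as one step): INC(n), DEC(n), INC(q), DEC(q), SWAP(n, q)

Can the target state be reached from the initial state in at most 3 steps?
No

The target state cannot be reached within 3 steps.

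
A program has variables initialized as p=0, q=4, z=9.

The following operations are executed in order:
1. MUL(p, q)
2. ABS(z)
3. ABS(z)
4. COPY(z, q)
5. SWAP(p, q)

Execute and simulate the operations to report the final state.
{p: 4, q: 0, z: 4}

Step-by-step execution:
Initial: p=0, q=4, z=9
After step 1 (MUL(p, q)): p=0, q=4, z=9
After step 2 (ABS(z)): p=0, q=4, z=9
After step 3 (ABS(z)): p=0, q=4, z=9
After step 4 (COPY(z, q)): p=0, q=4, z=4
After step 5 (SWAP(p, q)): p=4, q=0, z=4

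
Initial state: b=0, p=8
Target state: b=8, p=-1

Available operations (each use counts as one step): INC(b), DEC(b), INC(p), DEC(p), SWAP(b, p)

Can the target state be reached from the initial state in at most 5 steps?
Yes

Path (2 steps): DEC(b) → SWAP(b, p)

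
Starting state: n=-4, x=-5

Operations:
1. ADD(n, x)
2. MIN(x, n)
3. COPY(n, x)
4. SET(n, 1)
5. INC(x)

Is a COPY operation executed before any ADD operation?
No

First COPY: step 3
First ADD: step 1
Since 3 > 1, ADD comes first.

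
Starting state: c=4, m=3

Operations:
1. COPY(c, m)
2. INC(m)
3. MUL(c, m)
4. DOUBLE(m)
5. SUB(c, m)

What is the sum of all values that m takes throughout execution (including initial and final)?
30

Values of m at each step:
Initial: m = 3
After step 1: m = 3
After step 2: m = 4
After step 3: m = 4
After step 4: m = 8
After step 5: m = 8
Sum = 3 + 3 + 4 + 4 + 8 + 8 = 30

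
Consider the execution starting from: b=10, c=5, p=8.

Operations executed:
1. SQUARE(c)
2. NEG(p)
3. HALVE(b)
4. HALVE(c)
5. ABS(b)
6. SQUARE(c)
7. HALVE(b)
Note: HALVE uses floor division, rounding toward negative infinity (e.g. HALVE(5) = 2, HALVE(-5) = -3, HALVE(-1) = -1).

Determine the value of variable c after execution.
c = 144

Tracing execution:
Step 1: SQUARE(c) → c = 25
Step 2: NEG(p) → c = 25
Step 3: HALVE(b) → c = 25
Step 4: HALVE(c) → c = 12
Step 5: ABS(b) → c = 12
Step 6: SQUARE(c) → c = 144
Step 7: HALVE(b) → c = 144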